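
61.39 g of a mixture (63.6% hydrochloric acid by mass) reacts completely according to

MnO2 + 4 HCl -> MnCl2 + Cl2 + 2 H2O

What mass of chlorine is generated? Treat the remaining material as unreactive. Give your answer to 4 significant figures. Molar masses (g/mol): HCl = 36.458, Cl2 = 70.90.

18.98 g

Mass of pure HCl = 61.39 g × 0.636 = 39.044 g.
n(HCl) = 39.044 g / 36.458 g/mol = 1.0709 mol.
From the equation the HCl:Cl2 mole ratio is 4:1, so n(Cl2) = 1.0709 × 1/4 = 0.26773 mol.
Mass of Cl2 = 0.26773 mol × 70.90 g/mol = 18.982 g.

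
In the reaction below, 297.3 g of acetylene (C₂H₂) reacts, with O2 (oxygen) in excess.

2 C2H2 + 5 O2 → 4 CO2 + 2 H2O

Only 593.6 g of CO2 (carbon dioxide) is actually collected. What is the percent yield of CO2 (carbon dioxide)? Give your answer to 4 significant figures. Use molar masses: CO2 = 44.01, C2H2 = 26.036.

n(C2H2) = 297.30 g / 26.036 g/mol = 11.419 mol.
From the equation the C2H2:CO2 mole ratio is 2:4, so n(CO2) = 11.419 × 4/2 = 22.838 mol.
Mass of CO2 = 22.838 mol × 44.01 g/mol = 1005.1 g.
This is the theoretical yield. Percent yield = 593.6 g / 1005.1 g × 100% = 59.060%.

59.06 %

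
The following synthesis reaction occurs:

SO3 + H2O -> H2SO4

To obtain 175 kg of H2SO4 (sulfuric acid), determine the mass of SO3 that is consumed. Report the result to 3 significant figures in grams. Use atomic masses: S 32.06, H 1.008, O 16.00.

143000 g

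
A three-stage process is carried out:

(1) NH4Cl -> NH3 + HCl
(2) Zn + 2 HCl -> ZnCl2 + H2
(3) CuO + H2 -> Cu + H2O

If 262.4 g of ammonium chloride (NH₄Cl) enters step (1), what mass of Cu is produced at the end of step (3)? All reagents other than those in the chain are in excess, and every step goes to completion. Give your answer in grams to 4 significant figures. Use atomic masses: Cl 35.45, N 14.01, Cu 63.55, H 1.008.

155.9 g

M(NH4Cl) = 14.01 + 4(1.008) + 35.45 = 53.492 g/mol.
M(Cu) = 63.55 g/mol.
n(NH4Cl) = 262.4 / 53.492 = 4.9054 mol.
Reaction (1): NH4Cl→HCl ratio 1:1 ⇒ n(HCl) = 4.9054 mol.
Reaction (2): HCl→H2 ratio 2:1 ⇒ n(H2) = 2.4527 mol.
Reaction (3): H2→Cu ratio 1:1 ⇒ n(Cu) = 2.4527 mol.
Mass of Cu = 2.4527 × 63.55 = 155.87 g.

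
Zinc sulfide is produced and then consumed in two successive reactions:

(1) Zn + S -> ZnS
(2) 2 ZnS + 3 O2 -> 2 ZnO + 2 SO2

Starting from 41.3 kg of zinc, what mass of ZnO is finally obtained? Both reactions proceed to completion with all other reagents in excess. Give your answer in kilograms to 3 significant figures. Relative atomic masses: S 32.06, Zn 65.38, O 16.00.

M(Zn) = 65.38 g/mol.
M(ZnO) = 65.38 + 16.00 = 81.38 g/mol.
41.3 kg = 41300 g.
n(Zn) = 41300 / 65.38 = 631.7 mol.
Step 1 gives a 1:1 ratio of Zn to ZnS, so n(ZnS) = 631.7 mol.
In step 2 the ZnS:ZnO ratio is 2:2, so n(ZnO) = 631.7 mol.
Mass of ZnO = 631.7 × 81.38 = 51410 g = 51.4 kg.

51.4 kg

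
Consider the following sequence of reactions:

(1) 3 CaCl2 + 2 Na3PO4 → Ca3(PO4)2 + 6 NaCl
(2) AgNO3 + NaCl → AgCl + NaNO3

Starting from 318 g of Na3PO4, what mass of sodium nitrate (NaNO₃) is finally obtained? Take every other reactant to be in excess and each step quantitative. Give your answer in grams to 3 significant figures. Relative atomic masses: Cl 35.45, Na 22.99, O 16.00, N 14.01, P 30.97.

M(Na3PO4) = 3(22.99) + 30.97 + 4(16.00) = 163.94 g/mol.
M(NaNO3) = 22.99 + 14.01 + 3(16.00) = 85.00 g/mol.
n(Na3PO4) = 318.0 / 163.94 = 1.940 mol.
Step 1 gives a 2:6 ratio of Na3PO4 to NaCl, so n(NaCl) = 5.819 mol.
In step 2 the NaCl:NaNO3 ratio is 1:1, so n(NaNO3) = 5.819 mol.
Mass of NaNO3 = 5.819 × 85.00 = 494.6 g.

495 g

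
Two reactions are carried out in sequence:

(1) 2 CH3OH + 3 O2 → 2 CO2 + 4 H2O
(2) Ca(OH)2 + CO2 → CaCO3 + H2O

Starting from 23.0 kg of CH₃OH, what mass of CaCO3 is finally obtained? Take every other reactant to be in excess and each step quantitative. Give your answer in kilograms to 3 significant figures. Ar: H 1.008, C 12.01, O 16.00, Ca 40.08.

71.8 kg

M(CH3OH) = 12.01 + 4(1.008) + 16.00 = 32.042 g/mol.
M(CaCO3) = 40.08 + 12.01 + 3(16.00) = 100.09 g/mol.
23.0 kg = 23000 g.
n(CH3OH) = 23000 / 32.042 = 717.8 mol.
Step 1 gives a 2:2 ratio of CH3OH to CO2, so n(CO2) = 717.8 mol.
In step 2 the CO2:CaCO3 ratio is 1:1, so n(CaCO3) = 717.8 mol.
Mass of CaCO3 = 717.8 × 100.09 = 71850 g = 71.8 kg.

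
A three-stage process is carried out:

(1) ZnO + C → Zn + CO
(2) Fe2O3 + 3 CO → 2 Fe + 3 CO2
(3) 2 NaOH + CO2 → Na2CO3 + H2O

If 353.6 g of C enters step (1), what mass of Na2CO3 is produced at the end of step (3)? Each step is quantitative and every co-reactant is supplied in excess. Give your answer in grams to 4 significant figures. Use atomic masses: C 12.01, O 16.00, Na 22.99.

M(C) = 12.01 g/mol.
M(Na2CO3) = 2(22.99) + 12.01 + 3(16.00) = 105.99 g/mol.
n(C) = 353.6 / 12.01 = 29.442 mol.
Reaction (1): C→CO ratio 1:1 ⇒ n(CO) = 29.442 mol.
Reaction (2): CO→CO2 ratio 3:3 ⇒ n(CO2) = 29.442 mol.
Reaction (3): CO2→Na2CO3 ratio 1:1 ⇒ n(Na2CO3) = 29.442 mol.
Mass of Na2CO3 = 29.442 × 105.99 = 3120.6 g.

3121 g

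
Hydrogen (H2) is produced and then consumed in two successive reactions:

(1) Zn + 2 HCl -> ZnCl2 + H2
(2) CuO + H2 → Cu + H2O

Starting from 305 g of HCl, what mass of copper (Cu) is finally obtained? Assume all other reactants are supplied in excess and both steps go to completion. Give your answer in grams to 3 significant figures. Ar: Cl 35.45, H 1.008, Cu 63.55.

266 g

M(HCl) = 1.008 + 35.45 = 36.458 g/mol.
M(Cu) = 63.55 g/mol.
n(HCl) = 305.0 / 36.458 = 8.366 mol.
Step 1 gives a 2:1 ratio of HCl to H2, so n(H2) = 4.183 mol.
In step 2 the H2:Cu ratio is 1:1, so n(Cu) = 4.183 mol.
Mass of Cu = 4.183 × 63.55 = 265.8 g.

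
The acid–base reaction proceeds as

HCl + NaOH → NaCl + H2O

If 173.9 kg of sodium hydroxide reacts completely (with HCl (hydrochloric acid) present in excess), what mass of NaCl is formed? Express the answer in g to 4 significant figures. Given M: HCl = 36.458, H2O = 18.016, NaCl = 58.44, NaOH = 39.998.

254100 g

Convert: 173.9 kg = 173900 g.
n(NaOH) = 173900 g / 39.998 g/mol = 4347.7 mol.
From the equation the NaOH:NaCl mole ratio is 1:1, so n(NaCl) = 4347.7 × 1/1 = 4347.7 mol.
Mass of NaCl = 4347.7 mol × 58.44 g/mol = 254080 g.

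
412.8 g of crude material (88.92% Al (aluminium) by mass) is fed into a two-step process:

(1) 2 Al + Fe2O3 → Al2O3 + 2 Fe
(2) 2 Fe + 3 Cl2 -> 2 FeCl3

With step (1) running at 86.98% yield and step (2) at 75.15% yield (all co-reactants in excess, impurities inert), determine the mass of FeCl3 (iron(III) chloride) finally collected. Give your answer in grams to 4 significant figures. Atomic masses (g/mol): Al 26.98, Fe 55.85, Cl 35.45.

Pure Al = 412.8 × 0.8892 = 367.06 g.
M(Al) = 26.98 g/mol.
M(FeCl3) = 55.85 + 3(35.45) = 162.20 g/mol.
n(Al) = 367.06 / 26.98 = 13.605 mol.
Step 1 (Al:Fe = 2:2): theoretical n(Fe) = 13.605 mol; at 86.98% yield, n(Fe) = 11.834 mol.
Step 2 (Fe:FeCl3 = 2:2): theoretical n(FeCl3) = 11.834 mol, so theoretical mass = 11.834 × 162.20 = 1919.4 g.
At 75.15% yield, actual mass of FeCl3 = 1919.4 × 0.7515 = 1442.4 g.

1442 g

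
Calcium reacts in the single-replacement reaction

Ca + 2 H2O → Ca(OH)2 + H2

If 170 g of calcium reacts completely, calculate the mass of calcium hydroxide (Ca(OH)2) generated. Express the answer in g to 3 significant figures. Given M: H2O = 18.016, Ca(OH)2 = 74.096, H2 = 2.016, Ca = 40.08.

n(Ca) = 170.0 g / 40.08 g/mol = 4.242 mol.
From the equation the Ca:Ca(OH)2 mole ratio is 1:1, so n(Ca(OH)2) = 4.242 × 1/1 = 4.242 mol.
Mass of Ca(OH)2 = 4.242 mol × 74.096 g/mol = 314.3 g.

314 g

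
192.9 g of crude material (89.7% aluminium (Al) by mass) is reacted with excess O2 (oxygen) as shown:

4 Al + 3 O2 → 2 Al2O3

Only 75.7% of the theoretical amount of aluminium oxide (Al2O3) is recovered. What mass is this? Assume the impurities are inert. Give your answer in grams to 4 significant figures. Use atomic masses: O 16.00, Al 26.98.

Pure Al available = 192.9 g × 0.897 = 173.03 g.
M(Al) = 26.98 g/mol.
M(Al2O3) = 2(26.98) + 3(16.00) = 101.96 g/mol.
n(Al) = 173.03 g / 26.98 g/mol = 6.4133 mol.
From the equation the Al:Al2O3 mole ratio is 4:2, so n(Al2O3) = 6.4133 × 2/4 = 3.2067 mol.
Mass of Al2O3 = 3.2067 mol × 101.96 g/mol = 326.95 g.
Actual mass collected = 326.95 g × 0.757 = 247.50 g.

247.5 g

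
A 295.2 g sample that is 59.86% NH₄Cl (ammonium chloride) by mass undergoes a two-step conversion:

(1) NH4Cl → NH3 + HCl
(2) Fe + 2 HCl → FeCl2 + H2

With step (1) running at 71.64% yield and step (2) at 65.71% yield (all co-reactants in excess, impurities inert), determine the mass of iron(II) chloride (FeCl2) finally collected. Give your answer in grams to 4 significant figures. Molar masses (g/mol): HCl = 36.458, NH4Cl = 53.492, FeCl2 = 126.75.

98.55 g

Pure NH4Cl = 295.2 × 0.5986 = 176.71 g.
n(NH4Cl) = 176.71 / 53.492 = 3.3034 mol.
Step 1 (NH4Cl:HCl = 1:1): theoretical n(HCl) = 3.3034 mol; at 71.64% yield, n(HCl) = 2.3666 mol.
Step 2 (HCl:FeCl2 = 2:1): theoretical n(FeCl2) = 1.1833 mol, so theoretical mass = 1.1833 × 126.75 = 149.98 g.
At 65.71% yield, actual mass of FeCl2 = 149.98 × 0.6571 = 98.553 g.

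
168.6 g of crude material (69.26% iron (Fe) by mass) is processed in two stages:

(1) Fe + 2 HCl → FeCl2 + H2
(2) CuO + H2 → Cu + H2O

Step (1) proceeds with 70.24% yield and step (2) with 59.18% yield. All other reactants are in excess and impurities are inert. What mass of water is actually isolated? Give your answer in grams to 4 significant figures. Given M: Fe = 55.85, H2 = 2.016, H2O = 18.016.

15.66 g

Pure Fe = 168.6 × 0.6926 = 116.77 g.
n(Fe) = 116.77 / 55.85 = 2.0908 mol.
Step 1 (Fe:H2 = 1:1): theoretical n(H2) = 2.0908 mol; at 70.24% yield, n(H2) = 1.4686 mol.
Step 2 (H2:H2O = 1:1): theoretical n(H2O) = 1.4686 mol, so theoretical mass = 1.4686 × 18.016 = 26.458 g.
At 59.18% yield, actual mass of H2O = 26.458 × 0.5918 = 15.658 g.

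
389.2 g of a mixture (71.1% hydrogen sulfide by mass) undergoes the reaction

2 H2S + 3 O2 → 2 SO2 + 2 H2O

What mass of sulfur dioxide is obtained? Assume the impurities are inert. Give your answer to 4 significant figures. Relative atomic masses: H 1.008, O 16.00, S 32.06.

Mass of pure H2S = 389.2 g × 0.711 = 276.72 g.
M(H2S) = 2(1.008) + 32.06 = 34.076 g/mol.
M(SO2) = 32.06 + 2(16.00) = 64.06 g/mol.
n(H2S) = 276.72 g / 34.076 g/mol = 8.1207 mol.
From the equation the H2S:SO2 mole ratio is 2:2, so n(SO2) = 8.1207 × 2/2 = 8.1207 mol.
Mass of SO2 = 8.1207 mol × 64.06 g/mol = 520.21 g.

520.2 g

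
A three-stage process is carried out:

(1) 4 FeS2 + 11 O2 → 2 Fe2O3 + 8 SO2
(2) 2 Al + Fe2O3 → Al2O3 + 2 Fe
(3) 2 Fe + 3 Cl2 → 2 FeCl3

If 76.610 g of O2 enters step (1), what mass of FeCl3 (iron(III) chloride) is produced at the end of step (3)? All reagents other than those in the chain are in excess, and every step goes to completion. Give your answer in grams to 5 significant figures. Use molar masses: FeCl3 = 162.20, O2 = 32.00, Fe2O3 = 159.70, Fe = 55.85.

n(O2) = 76.610 / 32.00 = 2.39406 mol.
Reaction (1): O2→Fe2O3 ratio 11:2 ⇒ n(Fe2O3) = 0.435284 mol.
Reaction (2): Fe2O3→Fe ratio 1:2 ⇒ n(Fe) = 0.870568 mol.
Reaction (3): Fe→FeCl3 ratio 2:2 ⇒ n(FeCl3) = 0.870568 mol.
Mass of FeCl3 = 0.870568 × 162.20 = 141.206 g.

141.21 g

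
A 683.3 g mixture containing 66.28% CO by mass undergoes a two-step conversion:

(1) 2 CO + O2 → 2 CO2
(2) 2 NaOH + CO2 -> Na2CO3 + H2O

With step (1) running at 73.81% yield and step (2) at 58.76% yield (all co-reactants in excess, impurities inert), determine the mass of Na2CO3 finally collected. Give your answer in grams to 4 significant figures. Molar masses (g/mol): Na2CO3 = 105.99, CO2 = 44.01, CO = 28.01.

Pure CO = 683.3 × 0.6628 = 452.89 g.
n(CO) = 452.89 / 28.01 = 16.169 mol.
Step 1 (CO:CO2 = 2:2): theoretical n(CO2) = 16.169 mol; at 73.81% yield, n(CO2) = 11.934 mol.
Step 2 (CO2:Na2CO3 = 1:1): theoretical n(Na2CO3) = 11.934 mol, so theoretical mass = 11.934 × 105.99 = 1264.9 g.
At 58.76% yield, actual mass of Na2CO3 = 1264.9 × 0.5876 = 743.26 g.

743.3 g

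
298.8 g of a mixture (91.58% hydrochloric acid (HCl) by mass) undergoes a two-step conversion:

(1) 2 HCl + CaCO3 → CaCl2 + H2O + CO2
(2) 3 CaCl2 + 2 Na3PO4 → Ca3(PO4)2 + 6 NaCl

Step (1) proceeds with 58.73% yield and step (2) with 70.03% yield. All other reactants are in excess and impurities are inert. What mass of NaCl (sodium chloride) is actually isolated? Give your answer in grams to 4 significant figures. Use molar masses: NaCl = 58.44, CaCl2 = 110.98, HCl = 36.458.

Pure HCl = 298.8 × 0.9158 = 273.64 g.
n(HCl) = 273.64 / 36.458 = 7.5057 mol.
Step 1 (HCl:CaCl2 = 2:1): theoretical n(CaCl2) = 3.7528 mol; at 58.73% yield, n(CaCl2) = 2.2040 mol.
Step 2 (CaCl2:NaCl = 3:6): theoretical n(NaCl) = 4.4081 mol, so theoretical mass = 4.4081 × 58.44 = 257.61 g.
At 70.03% yield, actual mass of NaCl = 257.61 × 0.7003 = 180.40 g.

180.4 g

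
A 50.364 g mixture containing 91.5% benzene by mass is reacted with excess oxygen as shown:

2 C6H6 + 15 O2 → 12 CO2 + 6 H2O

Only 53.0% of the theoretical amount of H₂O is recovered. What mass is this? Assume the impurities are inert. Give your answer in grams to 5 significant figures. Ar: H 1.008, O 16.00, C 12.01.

Pure C6H6 available = 50.364 g × 0.915 = 46.0831 g.
M(C6H6) = 6(12.01) + 6(1.008) = 78.108 g/mol.
M(H2O) = 2(1.008) + 16.00 = 18.016 g/mol.
n(C6H6) = 46.0831 g / 78.108 g/mol = 0.589992 mol.
From the equation the C6H6:H2O mole ratio is 2:6, so n(H2O) = 0.589992 × 6/2 = 1.76997 mol.
Mass of H2O = 1.76997 mol × 18.016 g/mol = 31.8879 g.
Actual mass collected = 31.8879 g × 0.530 = 16.9006 g.

16.901 g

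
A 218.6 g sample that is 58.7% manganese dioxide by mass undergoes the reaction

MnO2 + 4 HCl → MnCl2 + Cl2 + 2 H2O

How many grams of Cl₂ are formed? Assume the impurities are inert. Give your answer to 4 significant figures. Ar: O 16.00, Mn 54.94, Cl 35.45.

Mass of pure MnO2 = 218.6 g × 0.587 = 128.32 g.
M(MnO2) = 54.94 + 2(16.00) = 86.94 g/mol.
M(Cl2) = 2(35.45) = 70.90 g/mol.
n(MnO2) = 128.32 g / 86.94 g/mol = 1.4759 mol.
From the equation the MnO2:Cl2 mole ratio is 1:1, so n(Cl2) = 1.4759 × 1/1 = 1.4759 mol.
Mass of Cl2 = 1.4759 mol × 70.90 g/mol = 104.64 g.

104.6 g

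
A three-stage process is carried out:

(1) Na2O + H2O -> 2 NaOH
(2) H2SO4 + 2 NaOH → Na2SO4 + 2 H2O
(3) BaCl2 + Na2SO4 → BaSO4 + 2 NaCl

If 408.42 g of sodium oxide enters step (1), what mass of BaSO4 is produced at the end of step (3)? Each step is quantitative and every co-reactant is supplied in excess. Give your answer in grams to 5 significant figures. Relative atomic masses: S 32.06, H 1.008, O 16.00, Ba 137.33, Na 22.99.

M(Na2O) = 2(22.99) + 16.00 = 61.98 g/mol.
M(BaSO4) = 137.33 + 32.06 + 4(16.00) = 233.39 g/mol.
n(Na2O) = 408.42 / 61.98 = 6.58955 mol.
Reaction (1): Na2O→NaOH ratio 1:2 ⇒ n(NaOH) = 13.1791 mol.
Reaction (2): NaOH→Na2SO4 ratio 2:1 ⇒ n(Na2SO4) = 6.58955 mol.
Reaction (3): Na2SO4→BaSO4 ratio 1:1 ⇒ n(BaSO4) = 6.58955 mol.
Mass of BaSO4 = 6.58955 × 233.39 = 1537.93 g.

1537.9 g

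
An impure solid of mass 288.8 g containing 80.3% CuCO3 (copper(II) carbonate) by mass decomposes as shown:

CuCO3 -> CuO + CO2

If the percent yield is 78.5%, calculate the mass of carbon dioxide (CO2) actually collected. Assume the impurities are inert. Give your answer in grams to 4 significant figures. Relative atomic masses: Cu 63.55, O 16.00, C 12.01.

64.84 g

Pure CuCO3 available = 288.8 g × 0.803 = 231.91 g.
M(CuCO3) = 63.55 + 12.01 + 3(16.00) = 123.56 g/mol.
M(CO2) = 12.01 + 2(16.00) = 44.01 g/mol.
n(CuCO3) = 231.91 g / 123.56 g/mol = 1.8769 mol.
From the equation the CuCO3:CO2 mole ratio is 1:1, so n(CO2) = 1.8769 × 1/1 = 1.8769 mol.
Mass of CO2 = 1.8769 mol × 44.01 g/mol = 82.601 g.
Actual mass collected = 82.601 g × 0.785 = 64.842 g.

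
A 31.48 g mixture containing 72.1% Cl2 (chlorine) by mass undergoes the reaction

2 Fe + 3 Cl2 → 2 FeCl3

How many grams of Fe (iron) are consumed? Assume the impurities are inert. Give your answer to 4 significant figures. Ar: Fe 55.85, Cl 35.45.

Mass of pure Cl2 = 31.48 g × 0.721 = 22.697 g.
M(Cl2) = 2(35.45) = 70.90 g/mol.
M(Fe) = 55.85 g/mol.
n(Cl2) = 22.697 g / 70.90 g/mol = 0.32013 mol.
From the equation the Cl2:Fe mole ratio is 3:2, so n(Fe) = 0.32013 × 2/3 = 0.21342 mol.
Mass of Fe = 0.21342 mol × 55.85 g/mol = 11.919 g.

11.92 g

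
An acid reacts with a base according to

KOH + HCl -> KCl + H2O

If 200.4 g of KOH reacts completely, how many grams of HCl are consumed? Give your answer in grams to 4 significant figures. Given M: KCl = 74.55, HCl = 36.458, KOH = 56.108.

130.2 g

n(KOH) = 200.40 g / 56.108 g/mol = 3.5717 mol.
From the equation the KOH:HCl mole ratio is 1:1, so n(HCl) = 3.5717 × 1/1 = 3.5717 mol.
Mass of HCl = 3.5717 mol × 36.458 g/mol = 130.22 g.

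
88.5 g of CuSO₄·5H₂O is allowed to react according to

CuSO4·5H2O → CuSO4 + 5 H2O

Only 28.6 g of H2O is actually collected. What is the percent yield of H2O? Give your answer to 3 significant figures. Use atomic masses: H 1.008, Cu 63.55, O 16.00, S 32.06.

89.6 %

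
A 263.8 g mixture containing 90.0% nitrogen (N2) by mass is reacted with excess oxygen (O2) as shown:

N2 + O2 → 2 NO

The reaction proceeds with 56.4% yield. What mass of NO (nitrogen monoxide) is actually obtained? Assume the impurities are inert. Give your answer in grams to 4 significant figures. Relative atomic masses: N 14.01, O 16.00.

Pure N2 available = 263.8 g × 0.900 = 237.42 g.
M(N2) = 2(14.01) = 28.02 g/mol.
M(NO) = 14.01 + 16.00 = 30.01 g/mol.
n(N2) = 237.42 g / 28.02 g/mol = 8.4732 mol.
From the equation the N2:NO mole ratio is 1:2, so n(NO) = 8.4732 × 2/1 = 16.946 mol.
Mass of NO = 16.946 mol × 30.01 g/mol = 508.56 g.
Actual mass collected = 508.56 g × 0.564 = 286.83 g.

286.8 g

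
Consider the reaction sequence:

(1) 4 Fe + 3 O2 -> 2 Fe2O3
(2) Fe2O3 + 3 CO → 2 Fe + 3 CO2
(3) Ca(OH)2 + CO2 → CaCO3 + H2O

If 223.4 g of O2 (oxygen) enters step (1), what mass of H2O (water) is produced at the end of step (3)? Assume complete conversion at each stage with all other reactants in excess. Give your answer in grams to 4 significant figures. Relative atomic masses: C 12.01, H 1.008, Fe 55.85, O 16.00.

M(O2) = 2(16.00) = 32.00 g/mol.
M(H2O) = 2(1.008) + 16.00 = 18.016 g/mol.
n(O2) = 223.4 / 32.00 = 6.9813 mol.
Reaction (1): O2→Fe2O3 ratio 3:2 ⇒ n(Fe2O3) = 4.6542 mol.
Reaction (2): Fe2O3→CO2 ratio 1:3 ⇒ n(CO2) = 13.963 mol.
Reaction (3): CO2→H2O ratio 1:1 ⇒ n(H2O) = 13.963 mol.
Mass of H2O = 13.963 × 18.016 = 251.55 g.

251.5 g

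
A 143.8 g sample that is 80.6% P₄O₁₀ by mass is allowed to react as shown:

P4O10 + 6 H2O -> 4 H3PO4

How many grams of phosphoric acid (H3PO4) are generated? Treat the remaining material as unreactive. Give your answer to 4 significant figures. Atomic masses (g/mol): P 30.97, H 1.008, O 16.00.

Mass of pure P4O10 = 143.8 g × 0.806 = 115.90 g.
M(P4O10) = 4(30.97) + 10(16.00) = 283.88 g/mol.
M(H3PO4) = 3(1.008) + 30.97 + 4(16.00) = 97.994 g/mol.
n(P4O10) = 115.90 g / 283.88 g/mol = 0.40828 mol.
From the equation the P4O10:H3PO4 mole ratio is 1:4, so n(H3PO4) = 0.40828 × 4/1 = 1.6331 mol.
Mass of H3PO4 = 1.6331 mol × 97.994 g/mol = 160.04 g.

160.0 g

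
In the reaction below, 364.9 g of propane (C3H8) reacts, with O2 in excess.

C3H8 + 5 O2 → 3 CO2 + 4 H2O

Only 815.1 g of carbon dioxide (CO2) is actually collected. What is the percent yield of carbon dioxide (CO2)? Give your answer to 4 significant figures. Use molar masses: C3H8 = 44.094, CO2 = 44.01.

74.60 %

n(C3H8) = 364.90 g / 44.094 g/mol = 8.2755 mol.
From the equation the C3H8:CO2 mole ratio is 1:3, so n(CO2) = 8.2755 × 3/1 = 24.827 mol.
Mass of CO2 = 24.827 mol × 44.01 g/mol = 1092.6 g.
This is the theoretical yield. Percent yield = 815.1 g / 1092.6 g × 100% = 74.601%.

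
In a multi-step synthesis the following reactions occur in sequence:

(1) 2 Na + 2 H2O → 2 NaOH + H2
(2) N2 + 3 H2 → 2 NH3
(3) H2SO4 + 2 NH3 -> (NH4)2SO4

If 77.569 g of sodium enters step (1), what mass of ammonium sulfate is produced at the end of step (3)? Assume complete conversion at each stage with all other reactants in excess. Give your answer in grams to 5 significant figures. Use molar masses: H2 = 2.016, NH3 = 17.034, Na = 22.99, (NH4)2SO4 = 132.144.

74.310 g

n(Na) = 77.569 / 22.99 = 3.37403 mol.
Reaction (1): Na→H2 ratio 2:1 ⇒ n(H2) = 1.68702 mol.
Reaction (2): H2→NH3 ratio 3:2 ⇒ n(NH3) = 1.12468 mol.
Reaction (3): NH3→(NH4)2SO4 ratio 2:1 ⇒ n((NH4)2SO4) = 0.562339 mol.
Mass of (NH4)2SO4 = 0.562339 × 132.144 = 74.3097 g.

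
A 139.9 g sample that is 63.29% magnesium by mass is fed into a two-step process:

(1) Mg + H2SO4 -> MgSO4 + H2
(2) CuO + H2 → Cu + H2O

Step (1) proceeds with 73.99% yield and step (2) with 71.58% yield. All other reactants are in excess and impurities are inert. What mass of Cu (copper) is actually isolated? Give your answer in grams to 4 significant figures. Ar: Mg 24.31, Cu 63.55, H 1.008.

122.6 g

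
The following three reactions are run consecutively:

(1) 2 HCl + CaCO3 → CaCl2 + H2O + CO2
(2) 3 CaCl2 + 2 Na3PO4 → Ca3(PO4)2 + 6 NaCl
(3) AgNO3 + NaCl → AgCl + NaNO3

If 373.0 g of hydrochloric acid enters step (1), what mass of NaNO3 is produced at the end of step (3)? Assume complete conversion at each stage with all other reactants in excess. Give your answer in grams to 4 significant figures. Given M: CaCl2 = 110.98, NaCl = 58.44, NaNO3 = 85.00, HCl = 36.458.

869.6 g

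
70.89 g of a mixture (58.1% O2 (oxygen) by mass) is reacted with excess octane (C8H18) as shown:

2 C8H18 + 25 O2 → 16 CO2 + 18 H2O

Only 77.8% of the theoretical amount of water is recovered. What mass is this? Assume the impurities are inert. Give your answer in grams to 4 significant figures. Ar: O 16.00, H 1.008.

12.99 g

Pure O2 available = 70.89 g × 0.581 = 41.187 g.
M(O2) = 2(16.00) = 32.00 g/mol.
M(H2O) = 2(1.008) + 16.00 = 18.016 g/mol.
n(O2) = 41.187 g / 32.00 g/mol = 1.2871 mol.
From the equation the O2:H2O mole ratio is 25:18, so n(H2O) = 1.2871 × 18/25 = 0.92671 mol.
Mass of H2O = 0.92671 mol × 18.016 g/mol = 16.696 g.
Actual mass collected = 16.696 g × 0.778 = 12.989 g.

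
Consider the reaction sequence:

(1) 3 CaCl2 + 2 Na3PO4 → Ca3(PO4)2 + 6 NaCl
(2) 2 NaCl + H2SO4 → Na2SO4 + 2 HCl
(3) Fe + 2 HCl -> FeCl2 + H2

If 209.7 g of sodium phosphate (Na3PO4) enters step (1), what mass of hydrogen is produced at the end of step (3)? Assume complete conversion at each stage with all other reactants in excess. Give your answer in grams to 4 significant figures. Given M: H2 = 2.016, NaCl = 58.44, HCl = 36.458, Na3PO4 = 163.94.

3.868 g

n(Na3PO4) = 209.7 / 163.94 = 1.2791 mol.
Reaction (1): Na3PO4→NaCl ratio 2:6 ⇒ n(NaCl) = 3.8374 mol.
Reaction (2): NaCl→HCl ratio 2:2 ⇒ n(HCl) = 3.8374 mol.
Reaction (3): HCl→H2 ratio 2:1 ⇒ n(H2) = 1.9187 mol.
Mass of H2 = 1.9187 × 2.016 = 3.8681 g.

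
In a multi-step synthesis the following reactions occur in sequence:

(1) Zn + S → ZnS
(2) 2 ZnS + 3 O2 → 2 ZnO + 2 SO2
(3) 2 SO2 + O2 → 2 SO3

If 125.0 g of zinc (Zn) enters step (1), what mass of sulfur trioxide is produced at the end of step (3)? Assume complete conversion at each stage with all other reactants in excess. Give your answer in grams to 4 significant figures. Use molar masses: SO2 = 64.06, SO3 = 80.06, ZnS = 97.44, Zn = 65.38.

153.1 g

n(Zn) = 125.0 / 65.38 = 1.9119 mol.
Reaction (1): Zn→ZnS ratio 1:1 ⇒ n(ZnS) = 1.9119 mol.
Reaction (2): ZnS→SO2 ratio 2:2 ⇒ n(SO2) = 1.9119 mol.
Reaction (3): SO2→SO3 ratio 2:2 ⇒ n(SO3) = 1.9119 mol.
Mass of SO3 = 1.9119 × 80.06 = 153.07 g.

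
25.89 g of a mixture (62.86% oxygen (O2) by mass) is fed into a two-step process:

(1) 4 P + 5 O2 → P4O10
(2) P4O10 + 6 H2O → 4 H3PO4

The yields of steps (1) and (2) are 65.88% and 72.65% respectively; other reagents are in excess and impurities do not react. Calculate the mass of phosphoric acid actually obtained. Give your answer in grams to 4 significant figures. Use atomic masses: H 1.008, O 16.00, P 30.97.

19.08 g

Pure O2 = 25.89 × 0.6286 = 16.274 g.
M(O2) = 2(16.00) = 32.00 g/mol.
M(H3PO4) = 3(1.008) + 30.97 + 4(16.00) = 97.994 g/mol.
n(O2) = 16.274 / 32.00 = 0.50858 mol.
Step 1 (O2:P4O10 = 5:1): theoretical n(P4O10) = 0.10172 mol; at 65.88% yield, n(P4O10) = 0.067010 mol.
Step 2 (P4O10:H3PO4 = 1:4): theoretical n(H3PO4) = 0.26804 mol, so theoretical mass = 0.26804 × 97.994 = 26.266 g.
At 72.65% yield, actual mass of H3PO4 = 26.266 × 0.7265 = 19.082 g.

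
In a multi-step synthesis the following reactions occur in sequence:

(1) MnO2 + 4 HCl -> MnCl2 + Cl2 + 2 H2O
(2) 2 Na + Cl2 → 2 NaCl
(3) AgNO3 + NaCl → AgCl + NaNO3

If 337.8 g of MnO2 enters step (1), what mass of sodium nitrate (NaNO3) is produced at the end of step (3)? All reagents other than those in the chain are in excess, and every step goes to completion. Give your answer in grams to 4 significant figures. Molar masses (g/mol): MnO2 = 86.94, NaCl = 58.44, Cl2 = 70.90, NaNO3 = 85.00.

660.5 g

n(MnO2) = 337.8 / 86.94 = 3.8854 mol.
Reaction (1): MnO2→Cl2 ratio 1:1 ⇒ n(Cl2) = 3.8854 mol.
Reaction (2): Cl2→NaCl ratio 1:2 ⇒ n(NaCl) = 7.7709 mol.
Reaction (3): NaCl→NaNO3 ratio 1:1 ⇒ n(NaNO3) = 7.7709 mol.
Mass of NaNO3 = 7.7709 × 85.00 = 660.52 g.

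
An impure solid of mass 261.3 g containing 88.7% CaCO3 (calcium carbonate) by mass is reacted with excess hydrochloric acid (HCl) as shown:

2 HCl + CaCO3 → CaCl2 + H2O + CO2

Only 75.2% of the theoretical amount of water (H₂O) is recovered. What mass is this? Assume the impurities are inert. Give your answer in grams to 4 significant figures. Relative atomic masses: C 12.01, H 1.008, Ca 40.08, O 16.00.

Pure CaCO3 available = 261.3 g × 0.887 = 231.77 g.
M(CaCO3) = 40.08 + 12.01 + 3(16.00) = 100.09 g/mol.
M(H2O) = 2(1.008) + 16.00 = 18.016 g/mol.
n(CaCO3) = 231.77 g / 100.09 g/mol = 2.3156 mol.
From the equation the CaCO3:H2O mole ratio is 1:1, so n(H2O) = 2.3156 × 1/1 = 2.3156 mol.
Mass of H2O = 2.3156 mol × 18.016 g/mol = 41.719 g.
Actual mass collected = 41.719 g × 0.752 = 31.372 g.

31.37 g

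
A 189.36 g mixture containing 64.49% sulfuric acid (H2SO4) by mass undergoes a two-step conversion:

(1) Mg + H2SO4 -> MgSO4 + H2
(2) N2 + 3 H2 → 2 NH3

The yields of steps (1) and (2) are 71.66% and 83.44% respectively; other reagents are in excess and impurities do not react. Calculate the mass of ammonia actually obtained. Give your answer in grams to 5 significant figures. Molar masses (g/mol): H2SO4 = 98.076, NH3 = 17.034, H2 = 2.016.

8.4546 g

Pure H2SO4 = 189.36 × 0.6449 = 122.118 g.
n(H2SO4) = 122.118 / 98.076 = 1.24514 mol.
Step 1 (H2SO4:H2 = 1:1): theoretical n(H2) = 1.24514 mol; at 71.66% yield, n(H2) = 0.892267 mol.
Step 2 (H2:NH3 = 3:2): theoretical n(NH3) = 0.594844 mol, so theoretical mass = 0.594844 × 17.034 = 10.1326 g.
At 83.44% yield, actual mass of NH3 = 10.1326 × 0.8344 = 8.45463 g.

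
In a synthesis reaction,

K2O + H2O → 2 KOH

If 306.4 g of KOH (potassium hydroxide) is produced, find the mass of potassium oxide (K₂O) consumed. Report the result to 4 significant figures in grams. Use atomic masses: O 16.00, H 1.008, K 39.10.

257.2 g

M(KOH) = 39.10 + 16.00 + 1.008 = 56.108 g/mol.
M(K2O) = 2(39.10) + 16.00 = 94.20 g/mol.
n(KOH) = 306.40 g / 56.108 g/mol = 5.4609 mol.
From the equation the KOH:K2O mole ratio is 2:1, so n(K2O) = 5.4609 × 1/2 = 2.7304 mol.
Mass of K2O = 2.7304 mol × 94.20 g/mol = 257.21 g.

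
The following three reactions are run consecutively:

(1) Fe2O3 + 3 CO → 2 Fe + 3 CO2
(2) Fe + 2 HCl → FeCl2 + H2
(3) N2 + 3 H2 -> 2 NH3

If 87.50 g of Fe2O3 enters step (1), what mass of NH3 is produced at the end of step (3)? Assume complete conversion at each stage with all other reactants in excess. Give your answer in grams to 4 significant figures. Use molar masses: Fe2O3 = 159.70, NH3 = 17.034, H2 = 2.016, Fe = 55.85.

12.44 g

n(Fe2O3) = 87.50 / 159.70 = 0.54790 mol.
Reaction (1): Fe2O3→Fe ratio 1:2 ⇒ n(Fe) = 1.0958 mol.
Reaction (2): Fe→H2 ratio 1:1 ⇒ n(H2) = 1.0958 mol.
Reaction (3): H2→NH3 ratio 3:2 ⇒ n(NH3) = 0.73054 mol.
Mass of NH3 = 0.73054 × 17.034 = 12.444 g.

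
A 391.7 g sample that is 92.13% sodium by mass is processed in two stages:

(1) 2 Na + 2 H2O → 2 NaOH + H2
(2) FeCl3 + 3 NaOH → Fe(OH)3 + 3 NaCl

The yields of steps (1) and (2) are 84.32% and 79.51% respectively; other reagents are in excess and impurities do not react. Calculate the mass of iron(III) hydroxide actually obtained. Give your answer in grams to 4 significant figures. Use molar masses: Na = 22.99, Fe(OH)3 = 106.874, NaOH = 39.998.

Pure Na = 391.7 × 0.9213 = 360.87 g.
n(Na) = 360.87 / 22.99 = 15.697 mol.
Step 1 (Na:NaOH = 2:2): theoretical n(NaOH) = 15.697 mol; at 84.32% yield, n(NaOH) = 13.236 mol.
Step 2 (NaOH:Fe(OH)3 = 3:1): theoretical n(Fe(OH)3) = 4.4119 mol, so theoretical mass = 4.4119 × 106.874 = 471.52 g.
At 79.51% yield, actual mass of Fe(OH)3 = 471.52 × 0.7951 = 374.90 g.

374.9 g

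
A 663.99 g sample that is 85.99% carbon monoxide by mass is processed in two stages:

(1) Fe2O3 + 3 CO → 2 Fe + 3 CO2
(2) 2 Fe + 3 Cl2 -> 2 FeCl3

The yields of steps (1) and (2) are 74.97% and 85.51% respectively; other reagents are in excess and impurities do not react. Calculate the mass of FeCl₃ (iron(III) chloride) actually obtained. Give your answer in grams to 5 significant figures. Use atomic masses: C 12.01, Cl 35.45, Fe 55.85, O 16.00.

Pure CO = 663.99 × 0.8599 = 570.965 g.
M(CO) = 12.01 + 16.00 = 28.01 g/mol.
M(FeCl3) = 55.85 + 3(35.45) = 162.20 g/mol.
n(CO) = 570.965 / 28.01 = 20.3843 mol.
Step 1 (CO:Fe = 3:2): theoretical n(Fe) = 13.5896 mol; at 74.97% yield, n(Fe) = 10.1881 mol.
Step 2 (Fe:FeCl3 = 2:2): theoretical n(FeCl3) = 10.1881 mol, so theoretical mass = 10.1881 × 162.20 = 1652.51 g.
At 85.51% yield, actual mass of FeCl3 = 1652.51 × 0.8551 = 1413.06 g.

1413.1 g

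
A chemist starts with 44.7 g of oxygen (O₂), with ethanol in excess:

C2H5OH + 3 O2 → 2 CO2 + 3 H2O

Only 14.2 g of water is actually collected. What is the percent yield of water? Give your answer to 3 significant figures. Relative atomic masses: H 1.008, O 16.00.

56.4 %

M(O2) = 2(16.00) = 32.00 g/mol.
M(H2O) = 2(1.008) + 16.00 = 18.016 g/mol.
n(O2) = 44.70 g / 32.00 g/mol = 1.397 mol.
From the equation the O2:H2O mole ratio is 3:3, so n(H2O) = 1.397 × 3/3 = 1.397 mol.
Mass of H2O = 1.397 mol × 18.016 g/mol = 25.17 g.
This is the theoretical yield. Percent yield = 14.2 g / 25.17 g × 100% = 56.43%.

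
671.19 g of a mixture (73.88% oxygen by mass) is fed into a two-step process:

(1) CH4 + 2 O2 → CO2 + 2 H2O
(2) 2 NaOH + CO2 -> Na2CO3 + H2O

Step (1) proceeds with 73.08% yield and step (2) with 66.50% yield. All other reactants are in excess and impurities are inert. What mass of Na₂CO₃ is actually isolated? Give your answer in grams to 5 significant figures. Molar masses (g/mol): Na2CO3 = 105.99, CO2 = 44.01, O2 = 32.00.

399.10 g

Pure O2 = 671.19 × 0.7388 = 495.875 g.
n(O2) = 495.875 / 32.00 = 15.4961 mol.
Step 1 (O2:CO2 = 2:1): theoretical n(CO2) = 7.74805 mol; at 73.08% yield, n(CO2) = 5.66227 mol.
Step 2 (CO2:Na2CO3 = 1:1): theoretical n(Na2CO3) = 5.66227 mol, so theoretical mass = 5.66227 × 105.99 = 600.144 g.
At 66.50% yield, actual mass of Na2CO3 = 600.144 × 0.6650 = 399.096 g.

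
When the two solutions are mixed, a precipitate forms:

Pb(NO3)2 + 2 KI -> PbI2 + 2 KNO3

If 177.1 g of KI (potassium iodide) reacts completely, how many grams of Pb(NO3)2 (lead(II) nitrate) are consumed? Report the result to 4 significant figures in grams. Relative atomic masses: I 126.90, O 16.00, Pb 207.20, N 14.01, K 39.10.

M(KI) = 39.10 + 126.90 = 166.00 g/mol.
M(Pb(NO3)2) = 207.20 + 2(14.01) + 6(16.00) = 331.22 g/mol.
n(KI) = 177.10 g / 166.00 g/mol = 1.0669 mol.
From the equation the KI:Pb(NO3)2 mole ratio is 2:1, so n(Pb(NO3)2) = 1.0669 × 1/2 = 0.53343 mol.
Mass of Pb(NO3)2 = 0.53343 mol × 331.22 g/mol = 176.68 g.

176.7 g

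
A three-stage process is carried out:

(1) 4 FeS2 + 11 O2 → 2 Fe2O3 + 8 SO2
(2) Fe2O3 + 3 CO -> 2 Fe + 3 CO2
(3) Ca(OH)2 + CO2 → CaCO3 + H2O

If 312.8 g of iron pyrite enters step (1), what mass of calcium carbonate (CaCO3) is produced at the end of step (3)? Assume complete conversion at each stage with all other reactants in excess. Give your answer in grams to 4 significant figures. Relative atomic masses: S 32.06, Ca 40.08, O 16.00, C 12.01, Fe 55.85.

M(FeS2) = 55.85 + 2(32.06) = 119.97 g/mol.
M(CaCO3) = 40.08 + 12.01 + 3(16.00) = 100.09 g/mol.
n(FeS2) = 312.8 / 119.97 = 2.6073 mol.
Reaction (1): FeS2→Fe2O3 ratio 4:2 ⇒ n(Fe2O3) = 1.3037 mol.
Reaction (2): Fe2O3→CO2 ratio 1:3 ⇒ n(CO2) = 3.9110 mol.
Reaction (3): CO2→CaCO3 ratio 1:1 ⇒ n(CaCO3) = 3.9110 mol.
Mass of CaCO3 = 3.9110 × 100.09 = 391.45 g.

391.4 g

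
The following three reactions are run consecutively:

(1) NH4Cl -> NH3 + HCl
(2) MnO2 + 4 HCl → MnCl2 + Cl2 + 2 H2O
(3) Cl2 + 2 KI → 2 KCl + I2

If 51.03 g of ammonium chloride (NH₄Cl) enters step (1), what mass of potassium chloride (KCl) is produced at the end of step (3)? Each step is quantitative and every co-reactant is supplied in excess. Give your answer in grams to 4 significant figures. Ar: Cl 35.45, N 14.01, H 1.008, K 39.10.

M(NH4Cl) = 14.01 + 4(1.008) + 35.45 = 53.492 g/mol.
M(KCl) = 39.10 + 35.45 = 74.55 g/mol.
n(NH4Cl) = 51.03 / 53.492 = 0.95397 mol.
Reaction (1): NH4Cl→HCl ratio 1:1 ⇒ n(HCl) = 0.95397 mol.
Reaction (2): HCl→Cl2 ratio 4:1 ⇒ n(Cl2) = 0.23849 mol.
Reaction (3): Cl2→KCl ratio 1:2 ⇒ n(KCl) = 0.47699 mol.
Mass of KCl = 0.47699 × 74.55 = 35.559 g.

35.56 g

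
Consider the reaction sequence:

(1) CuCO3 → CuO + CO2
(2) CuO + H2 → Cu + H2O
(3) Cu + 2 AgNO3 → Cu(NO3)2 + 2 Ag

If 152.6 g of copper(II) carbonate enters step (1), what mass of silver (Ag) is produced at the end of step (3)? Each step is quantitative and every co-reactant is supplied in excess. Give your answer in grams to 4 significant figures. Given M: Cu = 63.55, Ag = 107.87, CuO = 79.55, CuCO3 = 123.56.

n(CuCO3) = 152.6 / 123.56 = 1.2350 mol.
Reaction (1): CuCO3→CuO ratio 1:1 ⇒ n(CuO) = 1.2350 mol.
Reaction (2): CuO→Cu ratio 1:1 ⇒ n(Cu) = 1.2350 mol.
Reaction (3): Cu→Ag ratio 1:2 ⇒ n(Ag) = 2.4701 mol.
Mass of Ag = 2.4701 × 107.87 = 266.44 g.

266.4 g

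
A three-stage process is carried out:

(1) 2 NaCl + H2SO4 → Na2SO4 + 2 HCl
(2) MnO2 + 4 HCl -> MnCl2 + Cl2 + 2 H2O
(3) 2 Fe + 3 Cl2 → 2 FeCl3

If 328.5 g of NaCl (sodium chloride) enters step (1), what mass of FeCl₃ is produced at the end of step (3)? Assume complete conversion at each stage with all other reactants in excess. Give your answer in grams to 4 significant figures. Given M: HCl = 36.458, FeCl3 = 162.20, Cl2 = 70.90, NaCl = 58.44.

152.0 g

n(NaCl) = 328.5 / 58.44 = 5.6211 mol.
Reaction (1): NaCl→HCl ratio 2:2 ⇒ n(HCl) = 5.6211 mol.
Reaction (2): HCl→Cl2 ratio 4:1 ⇒ n(Cl2) = 1.4053 mol.
Reaction (3): Cl2→FeCl3 ratio 3:2 ⇒ n(FeCl3) = 0.93686 mol.
Mass of FeCl3 = 0.93686 × 162.20 = 151.96 g.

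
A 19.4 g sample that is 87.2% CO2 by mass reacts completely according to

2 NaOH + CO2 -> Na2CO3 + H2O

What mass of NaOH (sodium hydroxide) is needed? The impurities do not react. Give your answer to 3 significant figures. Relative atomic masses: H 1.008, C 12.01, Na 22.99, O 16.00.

Mass of pure CO2 = 19.4 g × 0.872 = 16.92 g.
M(CO2) = 12.01 + 2(16.00) = 44.01 g/mol.
M(NaOH) = 22.99 + 16.00 + 1.008 = 39.998 g/mol.
n(CO2) = 16.92 g / 44.01 g/mol = 0.3844 mol.
From the equation the CO2:NaOH mole ratio is 1:2, so n(NaOH) = 0.3844 × 2/1 = 0.7688 mol.
Mass of NaOH = 0.7688 mol × 39.998 g/mol = 30.75 g.

30.7 g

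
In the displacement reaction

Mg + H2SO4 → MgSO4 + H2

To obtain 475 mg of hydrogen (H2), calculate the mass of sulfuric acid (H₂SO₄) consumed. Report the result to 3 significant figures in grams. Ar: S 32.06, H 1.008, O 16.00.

23.1 g

M(H2) = 2(1.008) = 2.016 g/mol.
M(H2SO4) = 2(1.008) + 32.06 + 4(16.00) = 98.076 g/mol.
Convert: 475 mg = 0.4750 g.
n(H2) = 0.4750 g / 2.016 g/mol = 0.2356 mol.
From the equation the H2:H2SO4 mole ratio is 1:1, so n(H2SO4) = 0.2356 × 1/1 = 0.2356 mol.
Mass of H2SO4 = 0.2356 mol × 98.076 g/mol = 23.11 g.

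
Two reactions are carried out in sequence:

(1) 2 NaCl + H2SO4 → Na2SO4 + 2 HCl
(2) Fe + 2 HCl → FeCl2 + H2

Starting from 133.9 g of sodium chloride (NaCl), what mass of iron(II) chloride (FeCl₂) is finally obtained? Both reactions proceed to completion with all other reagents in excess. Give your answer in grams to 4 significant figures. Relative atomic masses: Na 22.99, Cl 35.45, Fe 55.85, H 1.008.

145.2 g

M(NaCl) = 22.99 + 35.45 = 58.44 g/mol.
M(FeCl2) = 55.85 + 2(35.45) = 126.75 g/mol.
n(NaCl) = 133.90 / 58.44 = 2.2912 mol.
Step 1 gives a 2:2 ratio of NaCl to HCl, so n(HCl) = 2.2912 mol.
In step 2 the HCl:FeCl2 ratio is 2:1, so n(FeCl2) = 1.1456 mol.
Mass of FeCl2 = 1.1456 × 126.75 = 145.21 g.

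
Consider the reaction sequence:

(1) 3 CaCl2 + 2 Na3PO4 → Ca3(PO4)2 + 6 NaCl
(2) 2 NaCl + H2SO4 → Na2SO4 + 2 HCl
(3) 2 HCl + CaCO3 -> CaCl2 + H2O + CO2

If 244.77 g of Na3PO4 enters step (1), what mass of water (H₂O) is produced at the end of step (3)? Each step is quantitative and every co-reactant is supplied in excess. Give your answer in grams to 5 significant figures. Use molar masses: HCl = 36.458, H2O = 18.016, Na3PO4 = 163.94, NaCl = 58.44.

n(Na3PO4) = 244.77 / 163.94 = 1.49305 mol.
Reaction (1): Na3PO4→NaCl ratio 2:6 ⇒ n(NaCl) = 4.47914 mol.
Reaction (2): NaCl→HCl ratio 2:2 ⇒ n(HCl) = 4.47914 mol.
Reaction (3): HCl→H2O ratio 2:1 ⇒ n(H2O) = 2.23957 mol.
Mass of H2O = 2.23957 × 18.016 = 40.3481 g.

40.348 g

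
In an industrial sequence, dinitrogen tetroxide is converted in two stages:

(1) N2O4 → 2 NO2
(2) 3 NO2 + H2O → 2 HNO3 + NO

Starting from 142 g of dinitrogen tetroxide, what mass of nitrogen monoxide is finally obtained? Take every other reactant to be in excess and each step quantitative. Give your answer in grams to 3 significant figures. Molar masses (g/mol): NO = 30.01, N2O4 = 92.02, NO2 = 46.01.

n(N2O4) = 142.0 / 92.02 = 1.543 mol.
Step 1 gives a 1:2 ratio of N2O4 to NO2, so n(NO2) = 3.086 mol.
In step 2 the NO2:NO ratio is 3:1, so n(NO) = 1.029 mol.
Mass of NO = 1.029 × 30.01 = 30.87 g.

30.9 g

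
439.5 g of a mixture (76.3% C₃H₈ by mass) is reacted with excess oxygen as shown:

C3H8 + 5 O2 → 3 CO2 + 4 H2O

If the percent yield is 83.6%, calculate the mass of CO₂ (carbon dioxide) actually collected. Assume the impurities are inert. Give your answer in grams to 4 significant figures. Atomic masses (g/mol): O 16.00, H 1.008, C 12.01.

Pure C3H8 available = 439.5 g × 0.763 = 335.34 g.
M(C3H8) = 3(12.01) + 8(1.008) = 44.094 g/mol.
M(CO2) = 12.01 + 2(16.00) = 44.01 g/mol.
n(C3H8) = 335.34 g / 44.094 g/mol = 7.6051 mol.
From the equation the C3H8:CO2 mole ratio is 1:3, so n(CO2) = 7.6051 × 3/1 = 22.815 mol.
Mass of CO2 = 22.815 mol × 44.01 g/mol = 1004.1 g.
Actual mass collected = 1004.1 g × 0.836 = 839.43 g.

839.4 g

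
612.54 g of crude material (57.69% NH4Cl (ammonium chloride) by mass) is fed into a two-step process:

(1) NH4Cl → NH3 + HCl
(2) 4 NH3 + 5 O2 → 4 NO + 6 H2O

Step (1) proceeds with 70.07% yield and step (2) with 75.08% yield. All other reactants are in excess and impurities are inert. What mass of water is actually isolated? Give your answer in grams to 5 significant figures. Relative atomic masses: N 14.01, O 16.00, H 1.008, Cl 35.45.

93.919 g

Pure NH4Cl = 612.54 × 0.5769 = 353.374 g.
M(NH4Cl) = 14.01 + 4(1.008) + 35.45 = 53.492 g/mol.
M(H2O) = 2(1.008) + 16.00 = 18.016 g/mol.
n(NH4Cl) = 353.374 / 53.492 = 6.60612 mol.
Step 1 (NH4Cl:NH3 = 1:1): theoretical n(NH3) = 6.60612 mol; at 70.07% yield, n(NH3) = 4.62891 mol.
Step 2 (NH3:H2O = 4:6): theoretical n(H2O) = 6.94336 mol, so theoretical mass = 6.94336 × 18.016 = 125.092 g.
At 75.08% yield, actual mass of H2O = 125.092 × 0.7508 = 93.9187 g.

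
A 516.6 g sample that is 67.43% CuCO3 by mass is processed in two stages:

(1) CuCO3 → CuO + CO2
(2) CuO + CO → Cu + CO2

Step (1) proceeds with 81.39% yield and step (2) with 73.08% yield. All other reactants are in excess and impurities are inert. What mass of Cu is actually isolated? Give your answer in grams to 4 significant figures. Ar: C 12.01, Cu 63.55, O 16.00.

106.6 g

Pure CuCO3 = 516.6 × 0.6743 = 348.34 g.
M(CuCO3) = 63.55 + 12.01 + 3(16.00) = 123.56 g/mol.
M(Cu) = 63.55 g/mol.
n(CuCO3) = 348.34 / 123.56 = 2.8192 mol.
Step 1 (CuCO3:CuO = 1:1): theoretical n(CuO) = 2.8192 mol; at 81.39% yield, n(CuO) = 2.2946 mol.
Step 2 (CuO:Cu = 1:1): theoretical n(Cu) = 2.2946 mol, so theoretical mass = 2.2946 × 63.55 = 145.82 g.
At 73.08% yield, actual mass of Cu = 145.82 × 0.7308 = 106.57 g.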